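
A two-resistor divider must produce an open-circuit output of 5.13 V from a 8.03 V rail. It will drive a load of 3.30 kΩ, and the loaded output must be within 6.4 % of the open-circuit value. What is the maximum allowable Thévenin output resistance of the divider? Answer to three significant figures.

Loading drop = R_th/(R_th + R_L) ≤ 0.0640, so R_th ≤ R_L · ε/(1−ε) = 3.30 kΩ × 0.0640/0.9360 = 226 Ω.
(Any R1, R2 with R2/(R1+R2) = 0.639 and R1‖R2 ≤ 226 Ω will meet the spec.)

R_th ≤ 226 Ω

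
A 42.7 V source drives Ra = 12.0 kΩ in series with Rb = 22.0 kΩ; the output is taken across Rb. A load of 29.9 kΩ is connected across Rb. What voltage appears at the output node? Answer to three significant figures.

V_out ≈ 21.9 V

The load sits in parallel with Rb: Rb‖R_L = (22.0 × 29.9) / (22.0 + 29.9) = 12.67 kΩ.
V_out = 42.7 × 12.67 / (12.0 + 12.67) = 42.7 × 12.67/24.67 = 21.9 V.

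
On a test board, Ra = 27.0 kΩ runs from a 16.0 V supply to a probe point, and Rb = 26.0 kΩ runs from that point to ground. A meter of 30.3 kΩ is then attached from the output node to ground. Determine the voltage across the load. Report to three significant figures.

V_out ≈ 5.46 V

The load sits in parallel with Rb: Rb‖R_L = (26.0 × 30.3) / (26.0 + 30.3) = 13.99 kΩ.
V_out = 16.0 × 13.99 / (27.0 + 13.99) = 16.0 × 13.99/40.99 = 5.46 V.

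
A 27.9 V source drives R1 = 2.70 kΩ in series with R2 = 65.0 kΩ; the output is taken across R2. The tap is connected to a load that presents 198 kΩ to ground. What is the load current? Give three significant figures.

I_L ≈ 0.134 mA

R2‖R_L = 48.94 kΩ; V_out = 27.9 × 48.94/51.64 = 26.44 V.
I_L = V_out / R_L = 26.44 / 198 kΩ = 0.134 mA.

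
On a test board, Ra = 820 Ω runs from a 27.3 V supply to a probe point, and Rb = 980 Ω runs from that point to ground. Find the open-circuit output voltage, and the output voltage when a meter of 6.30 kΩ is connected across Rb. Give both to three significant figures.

Open-circuit: V = 27.3 × 980/(820 + 980) = 14.9 V.
With the load, Rb becomes Rb‖R_L = 848.1 Ω, so V = 27.3 × 848.1/1668 = 13.9 V.

Unloaded: 14.9 V; loaded: 13.9 V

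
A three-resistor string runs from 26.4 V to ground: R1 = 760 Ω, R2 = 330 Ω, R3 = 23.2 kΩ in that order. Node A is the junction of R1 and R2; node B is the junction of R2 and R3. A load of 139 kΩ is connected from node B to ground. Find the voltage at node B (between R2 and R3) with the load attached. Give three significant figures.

At node B, R3 is in parallel with the load: R3‖R_L = 19880 Ω.
Below node A the resistance is R2 + (R3‖R_L) = 20210 Ω, so V_A = 26.4 × 20210/20970 = 25.44 V.
Then V_B = V_A × (R3‖R_L)/(R2 + R3‖R_L) = 25.44 × 19880/20210 = 25.0 V.

V ≈ 25.0 V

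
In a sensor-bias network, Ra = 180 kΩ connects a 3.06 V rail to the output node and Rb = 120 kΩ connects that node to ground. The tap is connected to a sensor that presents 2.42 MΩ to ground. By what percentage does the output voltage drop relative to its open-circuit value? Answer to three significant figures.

2.89 %

The divider's output (Thévenin) resistance is Ra‖Rb = 72.00 kΩ.
Fractional drop under load = R_th/(R_th + R_L) = 72.00 / (72.00 + 2420) = 0.02889.
So the output falls by 2.89 %.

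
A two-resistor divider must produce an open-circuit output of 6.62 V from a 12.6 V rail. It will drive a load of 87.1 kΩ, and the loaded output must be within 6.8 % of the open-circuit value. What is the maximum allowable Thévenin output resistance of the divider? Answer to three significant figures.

R_th ≤ 6.35 kΩ

Loading drop = R_th/(R_th + R_L) ≤ 0.0680, so R_th ≤ R_L · ε/(1−ε) = 87.1 kΩ × 0.0680/0.9320 = 6.35 kΩ.
(Any R1, R2 with R2/(R1+R2) = 0.525 and R1‖R2 ≤ 6.35 kΩ will meet the spec.)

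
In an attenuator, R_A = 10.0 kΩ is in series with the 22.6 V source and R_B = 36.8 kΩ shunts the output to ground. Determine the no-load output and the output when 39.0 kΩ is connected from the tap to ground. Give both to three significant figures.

Open-circuit: V = 22.6 × 36.8/(10.0 + 36.8) = 17.8 V.
With the load, R_B becomes R_B‖R_L = 18.93 kΩ, so V = 22.6 × 18.93/28.93 = 14.8 V.

Unloaded: 17.8 V; loaded: 14.8 V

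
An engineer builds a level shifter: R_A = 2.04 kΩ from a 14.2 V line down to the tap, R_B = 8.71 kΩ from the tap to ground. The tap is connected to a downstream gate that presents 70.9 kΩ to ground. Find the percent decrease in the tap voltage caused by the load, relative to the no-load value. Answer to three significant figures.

2.28 %

The divider's output (Thévenin) resistance is R_A‖R_B = 1.653 kΩ.
Fractional drop under load = R_th/(R_th + R_L) = 1.653 / (1.653 + 70.9) = 0.02278.
So the output falls by 2.28 %.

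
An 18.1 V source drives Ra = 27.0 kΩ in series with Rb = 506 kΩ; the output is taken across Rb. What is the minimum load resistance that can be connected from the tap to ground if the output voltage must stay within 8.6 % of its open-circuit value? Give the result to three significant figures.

Output resistance R_th = Ra‖Rb = (27.0 × 506)/533.0 = 25.63 kΩ.
The fractional drop is R_th/(R_th + R_L); requiring this ≤ 0.0860 gives R_L ≥ R_th(1/0.0860 − 1) = 25.63 × 10.63 = 272 kΩ.

R_L(min) ≈ 272 kΩ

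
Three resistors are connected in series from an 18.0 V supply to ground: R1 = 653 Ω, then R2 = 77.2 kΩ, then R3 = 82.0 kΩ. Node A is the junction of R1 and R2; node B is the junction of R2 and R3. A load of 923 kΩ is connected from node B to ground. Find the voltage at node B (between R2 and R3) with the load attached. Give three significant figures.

V ≈ 8.85 V

At node B, R3 is in parallel with the load: R3‖R_L = 75310 Ω.
Below node A the resistance is R2 + (R3‖R_L) = 152500 Ω, so V_A = 18.0 × 152500/153200 = 17.92 V.
Then V_B = V_A × (R3‖R_L)/(R2 + R3‖R_L) = 17.92 × 75310/152500 = 8.85 V.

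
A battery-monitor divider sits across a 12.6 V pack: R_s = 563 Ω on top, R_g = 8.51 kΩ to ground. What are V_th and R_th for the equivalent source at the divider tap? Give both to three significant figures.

V_th is the open-circuit tap voltage: 12.6 × 8510/(563 + 8510) = 11.8 V.
With the supply zeroed, R_s and R_g appear in parallel from the tap: R_th = R_s‖R_g = (563 × 8510)/9073 = 528 Ω.

V_th = 11.8 V, R_th = 528 Ω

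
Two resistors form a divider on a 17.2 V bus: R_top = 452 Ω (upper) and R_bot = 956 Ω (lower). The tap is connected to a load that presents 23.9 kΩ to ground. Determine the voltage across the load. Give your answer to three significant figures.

The load sits in parallel with R_bot: R_bot‖R_L = (956 × 23900) / (956 + 23900) = 919.2 Ω.
V_out = 17.2 × 919.2 / (452 + 919.2) = 17.2 × 919.2/1371 = 11.5 V.
(Unloaded it would have been 11.7 V.)

V_out ≈ 11.5 V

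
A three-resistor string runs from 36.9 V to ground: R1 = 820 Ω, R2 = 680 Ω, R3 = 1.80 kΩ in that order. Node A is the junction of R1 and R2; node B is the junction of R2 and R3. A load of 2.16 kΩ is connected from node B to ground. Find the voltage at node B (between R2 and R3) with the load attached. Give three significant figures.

V ≈ 14.6 V

At node B, R3 is in parallel with the load: R3‖R_L = 981.8 Ω.
Below node A the resistance is R2 + (R3‖R_L) = 1662 Ω, so V_A = 36.9 × 1662/2482 = 24.71 V.
Then V_B = V_A × (R3‖R_L)/(R2 + R3‖R_L) = 24.71 × 981.8/1662 = 14.6 V.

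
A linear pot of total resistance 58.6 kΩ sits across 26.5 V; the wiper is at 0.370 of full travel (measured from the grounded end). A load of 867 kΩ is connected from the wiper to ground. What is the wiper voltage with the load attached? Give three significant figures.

V ≈ 9.65 V

The wiper splits the pot into (1−α)R = 36.92 kΩ above and αR = 21.68 kΩ below.
Lower section ‖ load = 21.15 kΩ.
V_wiper = 26.5 × 21.15/(36.92 + 21.15) = 9.65 V.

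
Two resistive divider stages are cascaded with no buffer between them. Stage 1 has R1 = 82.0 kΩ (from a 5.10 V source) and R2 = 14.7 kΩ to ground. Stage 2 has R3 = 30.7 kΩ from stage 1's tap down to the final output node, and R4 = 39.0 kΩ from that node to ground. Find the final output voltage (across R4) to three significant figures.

Stage 2 presents R3+R4 = 69.70 kΩ as a load on stage 1's tap.
Stage 1's lower leg becomes R2‖(R3+R4) = 12.14 kΩ, so V_mid = 5.10 × 12.14/94.14 = 0.6577 V.
Stage 2 is itself unloaded: V_out = V_mid × R4/(R3+R4) = 0.6577 × 39.0/69.70 = 0.368 V.

V_out ≈ 0.368 V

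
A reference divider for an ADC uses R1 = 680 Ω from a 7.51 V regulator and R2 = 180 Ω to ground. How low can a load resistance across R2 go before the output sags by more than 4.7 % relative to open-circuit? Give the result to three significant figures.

Output resistance R_th = R1‖R2 = (680 × 180)/860.0 = 142.3 Ω.
The fractional drop is R_th/(R_th + R_L); requiring this ≤ 0.0470 gives R_L ≥ R_th(1/0.0470 − 1) = 142.3 × 20.28 = 2.89 kΩ.

R_L(min) ≈ 2.89 kΩ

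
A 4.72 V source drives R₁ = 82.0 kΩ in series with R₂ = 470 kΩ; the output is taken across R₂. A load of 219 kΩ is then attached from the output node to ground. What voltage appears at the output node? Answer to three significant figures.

V_out ≈ 3.05 V

The load sits in parallel with R₂: R₂‖R_L = (470 × 219) / (470 + 219) = 149.4 kΩ.
V_out = 4.72 × 149.4 / (82.0 + 149.4) = 4.72 × 149.4/231.4 = 3.05 V.
(Unloaded it would have been 4.02 V.)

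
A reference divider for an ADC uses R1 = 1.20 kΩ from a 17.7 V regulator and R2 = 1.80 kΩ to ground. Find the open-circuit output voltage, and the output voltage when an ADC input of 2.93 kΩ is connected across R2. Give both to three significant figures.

Unloaded: 10.6 V; loaded: 8.53 V

Open-circuit: V = 17.7 × 1.80/(1.20 + 1.80) = 10.6 V.
With the load, R2 becomes R2‖R_L = 1.115 kΩ, so V = 17.7 × 1.115/2.315 = 8.53 V.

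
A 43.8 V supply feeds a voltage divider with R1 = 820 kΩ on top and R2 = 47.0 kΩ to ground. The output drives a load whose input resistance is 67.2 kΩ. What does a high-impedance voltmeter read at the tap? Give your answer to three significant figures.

The load sits in parallel with R2: R2‖R_L = (47.0 × 67.2) / (47.0 + 67.2) = 27.66 kΩ.
V_out = 43.8 × 27.66 / (820 + 27.66) = 43.8 × 27.66/847.7 = 1.43 V.

V_out ≈ 1.43 V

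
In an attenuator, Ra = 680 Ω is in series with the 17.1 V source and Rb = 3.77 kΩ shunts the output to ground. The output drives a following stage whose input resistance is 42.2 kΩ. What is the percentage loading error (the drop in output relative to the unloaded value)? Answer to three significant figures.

1.35 %

The divider's output (Thévenin) resistance is Ra‖Rb = 576.1 Ω.
Fractional drop under load = R_th/(R_th + R_L) = 576.1 / (576.1 + 42200) = 0.01347.
So the output falls by 1.35 %.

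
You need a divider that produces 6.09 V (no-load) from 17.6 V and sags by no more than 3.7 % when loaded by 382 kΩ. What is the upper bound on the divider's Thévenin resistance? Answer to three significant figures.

R_th ≤ 14.7 kΩ

Loading drop = R_th/(R_th + R_L) ≤ 0.0370, so R_th ≤ R_L · ε/(1−ε) = 382 kΩ × 0.0370/0.9630 = 14.7 kΩ.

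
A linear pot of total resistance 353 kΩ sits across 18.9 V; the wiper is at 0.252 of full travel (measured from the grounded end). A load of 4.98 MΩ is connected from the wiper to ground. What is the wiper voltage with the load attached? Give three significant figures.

The wiper splits the pot into (1−α)R = 264.0 kΩ above and αR = 88.96 kΩ below.
Lower section ‖ load = 87.39 kΩ.
V_wiper = 18.9 × 87.39/(264.0 + 87.39) = 4.70 V.

V ≈ 4.70 V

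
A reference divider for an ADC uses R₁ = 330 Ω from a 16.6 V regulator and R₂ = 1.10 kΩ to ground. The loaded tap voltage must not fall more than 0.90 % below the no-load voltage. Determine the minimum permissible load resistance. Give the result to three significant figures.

R_L(min) ≈ 28.0 kΩ

Output resistance R_th = R₁‖R₂ = (330 × 1100)/1430 = 253.8 Ω.
The fractional drop is R_th/(R_th + R_L); requiring this ≤ 0.00900 gives R_L ≥ R_th(1/0.00900 − 1) = 253.8 × 110.1 = 28.0 kΩ.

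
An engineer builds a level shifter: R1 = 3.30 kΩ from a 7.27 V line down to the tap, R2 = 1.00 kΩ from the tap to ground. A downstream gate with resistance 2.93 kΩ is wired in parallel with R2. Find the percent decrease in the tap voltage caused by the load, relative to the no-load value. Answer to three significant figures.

20.8 %

Unloaded V = 7.27 × 1.00/4.300 = 1.691 V.
Loaded: R2‖R_L = 0.7455 kΩ, giving V = 7.27 × 0.7455/4.046 = 1.340 V.
Drop = (1.691 − 1.340) / 1.691 = 20.8 %.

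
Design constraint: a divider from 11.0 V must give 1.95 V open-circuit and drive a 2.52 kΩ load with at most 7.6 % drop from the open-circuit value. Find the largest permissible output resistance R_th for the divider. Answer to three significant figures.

R_th ≤ 207 Ω

Loading drop = R_th/(R_th + R_L) ≤ 0.0760, so R_th ≤ R_L · ε/(1−ε) = 2.52 kΩ × 0.0760/0.9240 = 207 Ω.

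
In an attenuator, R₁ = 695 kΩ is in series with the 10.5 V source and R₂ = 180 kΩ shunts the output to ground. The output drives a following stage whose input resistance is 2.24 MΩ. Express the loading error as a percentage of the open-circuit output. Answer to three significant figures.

6.00 %

The divider's output (Thévenin) resistance is R₁‖R₂ = 143.0 kΩ.
Fractional drop under load = R_th/(R_th + R_L) = 143.0 / (143.0 + 2240) = 0.06000.
So the output falls by 6.00 %.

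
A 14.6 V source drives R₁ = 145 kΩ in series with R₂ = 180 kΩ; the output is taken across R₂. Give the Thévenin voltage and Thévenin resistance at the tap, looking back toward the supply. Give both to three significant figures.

V_th = 8.09 V, R_th = 80.3 kΩ

V_th is the open-circuit tap voltage: 14.6 × 180/(145 + 180) = 8.09 V.
With the supply zeroed, R₁ and R₂ appear in parallel from the tap: R_th = R₁‖R₂ = (145 × 180)/325.0 = 80.3 kΩ.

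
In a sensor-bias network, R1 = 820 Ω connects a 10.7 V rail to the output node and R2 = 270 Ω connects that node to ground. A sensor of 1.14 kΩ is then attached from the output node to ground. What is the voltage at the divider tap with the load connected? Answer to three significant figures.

V_out ≈ 2.25 V

The load sits in parallel with R2: R2‖R_L = (270 × 1140) / (270 + 1140) = 218.3 Ω.
V_out = 10.7 × 218.3 / (820 + 218.3) = 10.7 × 218.3/1038 = 2.25 V.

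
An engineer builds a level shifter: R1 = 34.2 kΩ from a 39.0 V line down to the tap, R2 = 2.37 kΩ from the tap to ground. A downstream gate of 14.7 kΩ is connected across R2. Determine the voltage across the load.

V_out ≈ 2.20 V

The load sits in parallel with R2: R2‖R_L = (2.37 × 14.7) / (2.37 + 14.7) = 2.041 kΩ.
V_out = 39.0 × 2.041 / (34.2 + 2.041) = 39.0 × 2.041/36.24 = 2.20 V.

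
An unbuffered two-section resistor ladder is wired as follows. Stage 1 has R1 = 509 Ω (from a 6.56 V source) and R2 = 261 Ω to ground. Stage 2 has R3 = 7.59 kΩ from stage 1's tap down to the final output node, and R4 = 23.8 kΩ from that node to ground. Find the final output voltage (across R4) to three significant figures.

V_out ≈ 1.68 V

Stage 2 presents R3+R4 = 31390 Ω as a load on stage 1's tap.
Stage 1's lower leg becomes R2‖(R3+R4) = 258.8 Ω, so V_mid = 6.56 × 258.8/767.8 = 2.211 V.
Stage 2 is itself unloaded: V_out = V_mid × R4/(R3+R4) = 2.211 × 23800/31390 = 1.68 V.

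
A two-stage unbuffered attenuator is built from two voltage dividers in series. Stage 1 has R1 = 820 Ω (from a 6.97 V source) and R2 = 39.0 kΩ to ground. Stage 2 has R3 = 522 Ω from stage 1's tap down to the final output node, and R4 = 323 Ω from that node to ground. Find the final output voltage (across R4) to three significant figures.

V_out ≈ 1.34 V

Stage 2 presents R3+R4 = 845.0 Ω as a load on stage 1's tap.
Stage 1's lower leg becomes R2‖(R3+R4) = 827.1 Ω, so V_mid = 6.97 × 827.1/1647 = 3.500 V.
Stage 2 is itself unloaded: V_out = V_mid × R4/(R3+R4) = 3.500 × 323/845.0 = 1.34 V.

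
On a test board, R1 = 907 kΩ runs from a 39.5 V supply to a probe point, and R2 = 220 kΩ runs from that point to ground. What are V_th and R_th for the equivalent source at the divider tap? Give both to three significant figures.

V_th is the open-circuit tap voltage: 39.5 × 220/(907 + 220) = 7.71 V.
With the supply zeroed, R1 and R2 appear in parallel from the tap: R_th = R1‖R2 = (907 × 220)/1127 = 177 kΩ.

V_th = 7.71 V, R_th = 177 kΩ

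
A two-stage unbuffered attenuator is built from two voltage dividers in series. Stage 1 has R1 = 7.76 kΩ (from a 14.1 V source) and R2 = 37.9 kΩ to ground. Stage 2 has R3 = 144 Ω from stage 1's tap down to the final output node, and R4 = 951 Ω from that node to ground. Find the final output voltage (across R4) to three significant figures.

Stage 2 presents R3+R4 = 1095 Ω as a load on stage 1's tap.
Stage 1's lower leg becomes R2‖(R3+R4) = 1064 Ω, so V_mid = 14.1 × 1064/8824 = 1.701 V.
Stage 2 is itself unloaded: V_out = V_mid × R4/(R3+R4) = 1.701 × 951/1095 = 1.48 V.

V_out ≈ 1.48 V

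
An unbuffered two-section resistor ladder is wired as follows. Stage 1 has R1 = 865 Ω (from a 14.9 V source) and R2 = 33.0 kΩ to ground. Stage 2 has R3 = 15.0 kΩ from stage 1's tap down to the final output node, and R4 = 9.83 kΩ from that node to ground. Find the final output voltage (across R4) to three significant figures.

V_out ≈ 5.56 V

Stage 2 presents R3+R4 = 24830 Ω as a load on stage 1's tap.
Stage 1's lower leg becomes R2‖(R3+R4) = 14170 Ω, so V_mid = 14.9 × 14170/15030 = 14.04 V.
Stage 2 is itself unloaded: V_out = V_mid × R4/(R3+R4) = 14.04 × 9830/24830 = 5.56 V.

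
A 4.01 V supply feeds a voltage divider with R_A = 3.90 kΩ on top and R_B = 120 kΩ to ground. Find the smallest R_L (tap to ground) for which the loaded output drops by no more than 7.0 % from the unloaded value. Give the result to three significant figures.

Output resistance R_th = R_A‖R_B = (3.90 × 120)/123.9 = 3.777 kΩ.
The fractional drop is R_th/(R_th + R_L); requiring this ≤ 0.0700 gives R_L ≥ R_th(1/0.0700 − 1) = 3.777 × 13.29 = 50.2 kΩ.

R_L(min) ≈ 50.2 kΩ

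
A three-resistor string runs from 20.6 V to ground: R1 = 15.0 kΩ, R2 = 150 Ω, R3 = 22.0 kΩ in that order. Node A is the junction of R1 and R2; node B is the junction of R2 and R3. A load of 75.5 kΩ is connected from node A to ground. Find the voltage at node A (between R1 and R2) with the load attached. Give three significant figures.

V ≈ 11.0 V

Below node A the series string R2+R3 = 22150 Ω sits in parallel with the 75500 Ω load: 17130 Ω.
V_A = 20.6 × 17130/(15000 + 17130) = 11.0 V.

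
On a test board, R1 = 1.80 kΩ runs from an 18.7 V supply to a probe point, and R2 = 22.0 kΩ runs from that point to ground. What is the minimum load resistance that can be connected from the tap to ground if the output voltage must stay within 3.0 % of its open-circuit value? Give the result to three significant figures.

R_L(min) ≈ 53.8 kΩ

Output resistance R_th = R1‖R2 = (1.80 × 22.0)/23.80 = 1.664 kΩ.
The fractional drop is R_th/(R_th + R_L); requiring this ≤ 0.0300 gives R_L ≥ R_th(1/0.0300 − 1) = 1.664 × 32.33 = 53.8 kΩ.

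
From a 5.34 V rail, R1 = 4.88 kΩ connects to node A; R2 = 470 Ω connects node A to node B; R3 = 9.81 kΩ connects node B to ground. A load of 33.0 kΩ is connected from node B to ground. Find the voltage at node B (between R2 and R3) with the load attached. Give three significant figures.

V ≈ 3.13 V

At node B, R3 is in parallel with the load: R3‖R_L = 7562 Ω.
Below node A the resistance is R2 + (R3‖R_L) = 8032 Ω, so V_A = 5.34 × 8032/12910 = 3.322 V.
Then V_B = V_A × (R3‖R_L)/(R2 + R3‖R_L) = 3.322 × 7562/8032 = 3.13 V.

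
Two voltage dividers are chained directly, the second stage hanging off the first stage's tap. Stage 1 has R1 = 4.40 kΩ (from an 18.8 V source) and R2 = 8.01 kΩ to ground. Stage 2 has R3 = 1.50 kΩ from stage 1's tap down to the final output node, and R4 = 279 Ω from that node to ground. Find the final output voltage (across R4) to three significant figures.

Stage 2 presents R3+R4 = 1779 Ω as a load on stage 1's tap.
Stage 1's lower leg becomes R2‖(R3+R4) = 1456 Ω, so V_mid = 18.8 × 1456/5856 = 4.674 V.
Stage 2 is itself unloaded: V_out = V_mid × R4/(R3+R4) = 4.674 × 279/1779 = 0.733 V.

V_out ≈ 0.733 V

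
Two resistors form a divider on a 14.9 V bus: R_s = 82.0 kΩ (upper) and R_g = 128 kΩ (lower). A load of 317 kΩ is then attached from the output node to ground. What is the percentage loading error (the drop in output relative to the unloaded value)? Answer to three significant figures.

13.6 %

Unloaded V = 14.9 × 128/210.0 = 9.0819 V.
Loaded: R_g‖R_L = 91.18 kΩ, giving V = 14.9 × 91.18/173.2 = 7.8450 V.
Drop = (9.0819 − 7.8450) / 9.0819 = 13.6 %.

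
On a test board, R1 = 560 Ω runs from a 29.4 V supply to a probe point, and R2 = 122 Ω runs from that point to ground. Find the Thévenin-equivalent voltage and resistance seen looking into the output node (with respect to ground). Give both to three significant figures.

V_th = 5.26 V, R_th = 100 Ω

V_th is the open-circuit tap voltage: 29.4 × 122/(560 + 122) = 5.26 V.
With the supply zeroed, R1 and R2 appear in parallel from the tap: R_th = R1‖R2 = (560 × 122)/682.0 = 100 Ω.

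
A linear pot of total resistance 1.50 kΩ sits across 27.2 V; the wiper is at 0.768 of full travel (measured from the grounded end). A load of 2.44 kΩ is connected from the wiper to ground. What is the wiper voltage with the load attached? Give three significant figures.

The wiper splits the pot into (1−α)R = 348.0 Ω above and αR = 1152 Ω below.
Lower section ‖ load = 782.5 Ω.
V_wiper = 27.2 × 782.5/(348.0 + 782.5) = 18.8 V.

V ≈ 18.8 V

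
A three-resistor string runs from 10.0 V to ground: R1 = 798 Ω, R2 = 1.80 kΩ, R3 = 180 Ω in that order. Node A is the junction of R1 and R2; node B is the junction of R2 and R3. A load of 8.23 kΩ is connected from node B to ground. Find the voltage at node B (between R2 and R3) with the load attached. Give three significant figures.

V ≈ 0.635 V

At node B, R3 is in parallel with the load: R3‖R_L = 176.1 Ω.
Below node A the resistance is R2 + (R3‖R_L) = 1976 Ω, so V_A = 10.0 × 1976/2774 = 7.123 V.
Then V_B = V_A × (R3‖R_L)/(R2 + R3‖R_L) = 7.123 × 176.1/1976 = 0.635 V.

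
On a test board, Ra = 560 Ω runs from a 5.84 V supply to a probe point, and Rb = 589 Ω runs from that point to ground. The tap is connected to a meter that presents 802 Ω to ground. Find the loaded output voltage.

The load sits in parallel with Rb: Rb‖R_L = (589 × 802) / (589 + 802) = 339.6 Ω.
V_out = 5.84 × 339.6 / (560 + 339.6) = 5.84 × 339.6/899.6 = 2.20 V.

V_out ≈ 2.20 V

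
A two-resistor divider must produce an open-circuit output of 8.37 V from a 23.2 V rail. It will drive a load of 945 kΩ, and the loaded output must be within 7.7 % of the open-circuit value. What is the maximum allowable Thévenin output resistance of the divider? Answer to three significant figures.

Loading drop = R_th/(R_th + R_L) ≤ 0.0770, so R_th ≤ R_L · ε/(1−ε) = 945 kΩ × 0.0770/0.9230 = 78.8 kΩ.

R_th ≤ 78.8 kΩ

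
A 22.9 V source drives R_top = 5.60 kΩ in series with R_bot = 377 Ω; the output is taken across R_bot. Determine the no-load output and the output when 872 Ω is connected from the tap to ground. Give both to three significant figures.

Unloaded: 1.44 V; loaded: 1.03 V

Open-circuit: V = 22.9 × 377/(5600 + 377) = 1.44 V.
With the load, R_bot becomes R_bot‖R_L = 263.2 Ω, so V = 22.9 × 263.2/5863 = 1.03 V.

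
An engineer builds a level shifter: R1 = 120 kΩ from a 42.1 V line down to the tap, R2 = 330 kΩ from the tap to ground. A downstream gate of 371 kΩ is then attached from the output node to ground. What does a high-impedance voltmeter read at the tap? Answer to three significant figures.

The load sits in parallel with R2: R2‖R_L = (330 × 371) / (330 + 371) = 174.7 kΩ.
V_out = 42.1 × 174.7 / (120 + 174.7) = 42.1 × 174.7/294.7 = 25.0 V.
(Unloaded it would have been 30.9 V.)

V_out ≈ 25.0 V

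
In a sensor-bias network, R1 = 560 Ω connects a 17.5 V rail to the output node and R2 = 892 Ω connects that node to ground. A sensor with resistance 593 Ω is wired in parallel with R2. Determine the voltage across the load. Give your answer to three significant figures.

The load sits in parallel with R2: R2‖R_L = (892 × 593) / (892 + 593) = 356.2 Ω.
V_out = 17.5 × 356.2 / (560 + 356.2) = 17.5 × 356.2/916.2 = 6.80 V.

V_out ≈ 6.80 V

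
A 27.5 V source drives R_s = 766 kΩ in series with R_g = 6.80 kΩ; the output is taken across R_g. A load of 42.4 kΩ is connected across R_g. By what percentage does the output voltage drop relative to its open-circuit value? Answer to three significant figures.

The divider's output (Thévenin) resistance is R_s‖R_g = 6.740 kΩ.
Fractional drop under load = R_th/(R_th + R_L) = 6.740 / (6.740 + 42.4) = 0.1372.
So the output falls by 13.7 %.

13.7 %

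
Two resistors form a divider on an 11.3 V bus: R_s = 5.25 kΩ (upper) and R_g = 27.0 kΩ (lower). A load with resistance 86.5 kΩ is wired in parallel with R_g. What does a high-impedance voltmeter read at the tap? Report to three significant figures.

V_out ≈ 9.00 V

The load sits in parallel with R_g: R_g‖R_L = (27.0 × 86.5) / (27.0 + 86.5) = 20.58 kΩ.
V_out = 11.3 × 20.58 / (5.25 + 20.58) = 11.3 × 20.58/25.83 = 9.00 V.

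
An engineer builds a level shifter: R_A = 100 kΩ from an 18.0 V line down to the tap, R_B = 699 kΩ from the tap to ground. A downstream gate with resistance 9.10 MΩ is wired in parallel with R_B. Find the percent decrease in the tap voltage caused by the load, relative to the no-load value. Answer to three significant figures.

The divider's output (Thévenin) resistance is R_A‖R_B = 87.48 kΩ.
Fractional drop under load = R_th/(R_th + R_L) = 87.48 / (87.48 + 9100) = 0.009522.
So the output falls by 0.952 %.

0.952 %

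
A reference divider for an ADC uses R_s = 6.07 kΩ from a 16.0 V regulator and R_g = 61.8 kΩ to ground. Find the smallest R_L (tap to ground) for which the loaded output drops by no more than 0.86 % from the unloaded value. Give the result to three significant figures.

R_L(min) ≈ 637 kΩ

Output resistance R_th = R_s‖R_g = (6.07 × 61.8)/67.87 = 5.527 kΩ.
The fractional drop is R_th/(R_th + R_L); requiring this ≤ 0.00860 gives R_L ≥ R_th(1/0.00860 − 1) = 5.527 × 115.3 = 637 kΩ.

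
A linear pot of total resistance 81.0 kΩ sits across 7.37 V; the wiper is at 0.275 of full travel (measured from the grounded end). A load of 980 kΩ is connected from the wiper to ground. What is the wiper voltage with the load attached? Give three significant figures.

The wiper splits the pot into (1−α)R = 58.73 kΩ above and αR = 22.27 kΩ below.
Lower section ‖ load = 21.78 kΩ.
V_wiper = 7.37 × 21.78/(58.73 + 21.78) = 1.99 V.

V ≈ 1.99 V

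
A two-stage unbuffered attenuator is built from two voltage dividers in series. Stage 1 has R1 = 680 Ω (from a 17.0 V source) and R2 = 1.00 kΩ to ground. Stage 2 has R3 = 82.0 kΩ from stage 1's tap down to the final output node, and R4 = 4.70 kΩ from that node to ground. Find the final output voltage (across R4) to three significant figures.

Stage 2 presents R3+R4 = 86700 Ω as a load on stage 1's tap.
Stage 1's lower leg becomes R2‖(R3+R4) = 988.6 Ω, so V_mid = 17.0 × 988.6/1669 = 10.07 V.
Stage 2 is itself unloaded: V_out = V_mid × R4/(R3+R4) = 10.07 × 4700/86700 = 0.546 V.

V_out ≈ 0.546 V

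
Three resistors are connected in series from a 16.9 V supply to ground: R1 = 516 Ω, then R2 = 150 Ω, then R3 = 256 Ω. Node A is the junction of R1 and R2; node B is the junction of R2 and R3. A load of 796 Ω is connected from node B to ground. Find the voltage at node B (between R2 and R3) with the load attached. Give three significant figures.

At node B, R3 is in parallel with the load: R3‖R_L = 193.7 Ω.
Below node A the resistance is R2 + (R3‖R_L) = 343.7 Ω, so V_A = 16.9 × 343.7/859.7 = 6.757 V.
Then V_B = V_A × (R3‖R_L)/(R2 + R3‖R_L) = 6.757 × 193.7/343.7 = 3.81 V.

V ≈ 3.81 V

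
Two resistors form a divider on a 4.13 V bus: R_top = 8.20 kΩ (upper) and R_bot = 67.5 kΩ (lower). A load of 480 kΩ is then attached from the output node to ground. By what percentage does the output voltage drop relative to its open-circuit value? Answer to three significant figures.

1.50 %

The divider's output (Thévenin) resistance is R_top‖R_bot = 7.312 kΩ.
Fractional drop under load = R_th/(R_th + R_L) = 7.312 / (7.312 + 480) = 0.01500.
So the output falls by 1.50 %.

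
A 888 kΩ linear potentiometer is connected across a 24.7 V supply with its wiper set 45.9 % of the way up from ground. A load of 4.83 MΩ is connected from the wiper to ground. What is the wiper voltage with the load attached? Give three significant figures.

V ≈ 10.8 V

The wiper splits the pot into (1−α)R = 480.4 kΩ above and αR = 407.6 kΩ below.
Lower section ‖ load = 375.9 kΩ.
V_wiper = 24.7 × 375.9/(480.4 + 375.9) = 10.8 V.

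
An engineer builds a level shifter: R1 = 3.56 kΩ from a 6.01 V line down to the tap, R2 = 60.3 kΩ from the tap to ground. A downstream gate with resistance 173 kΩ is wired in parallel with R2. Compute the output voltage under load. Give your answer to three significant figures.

V_out ≈ 5.57 V

The load sits in parallel with R2: R2‖R_L = (60.3 × 173) / (60.3 + 173) = 44.71 kΩ.
V_out = 6.01 × 44.71 / (3.56 + 44.71) = 6.01 × 44.71/48.27 = 5.57 V.
(Unloaded it would have been 5.67 V.)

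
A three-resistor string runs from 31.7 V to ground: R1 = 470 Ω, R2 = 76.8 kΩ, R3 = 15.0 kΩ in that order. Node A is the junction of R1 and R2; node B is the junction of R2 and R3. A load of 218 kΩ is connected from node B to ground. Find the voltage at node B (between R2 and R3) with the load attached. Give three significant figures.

V ≈ 4.87 V

At node B, R3 is in parallel with the load: R3‖R_L = 14030 Ω.
Below node A the resistance is R2 + (R3‖R_L) = 90830 Ω, so V_A = 31.7 × 90830/91300 = 31.54 V.
Then V_B = V_A × (R3‖R_L)/(R2 + R3‖R_L) = 31.54 × 14030/90830 = 4.87 V.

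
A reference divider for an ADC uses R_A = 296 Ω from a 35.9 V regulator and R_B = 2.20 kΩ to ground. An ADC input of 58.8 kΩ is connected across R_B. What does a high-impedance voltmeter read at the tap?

V_out ≈ 31.5 V

The load sits in parallel with R_B: R_B‖R_L = (2200 × 58800) / (2200 + 58800) = 2121 Ω.
V_out = 35.9 × 2121 / (296 + 2121) = 35.9 × 2121/2417 = 31.5 V.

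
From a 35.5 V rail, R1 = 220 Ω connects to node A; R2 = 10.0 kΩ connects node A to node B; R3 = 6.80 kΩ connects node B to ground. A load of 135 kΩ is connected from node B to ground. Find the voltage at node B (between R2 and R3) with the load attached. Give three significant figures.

At node B, R3 is in parallel with the load: R3‖R_L = 6474 Ω.
Below node A the resistance is R2 + (R3‖R_L) = 16470 Ω, so V_A = 35.5 × 16470/16690 = 35.03 V.
Then V_B = V_A × (R3‖R_L)/(R2 + R3‖R_L) = 35.03 × 6474/16470 = 13.8 V.

V ≈ 13.8 V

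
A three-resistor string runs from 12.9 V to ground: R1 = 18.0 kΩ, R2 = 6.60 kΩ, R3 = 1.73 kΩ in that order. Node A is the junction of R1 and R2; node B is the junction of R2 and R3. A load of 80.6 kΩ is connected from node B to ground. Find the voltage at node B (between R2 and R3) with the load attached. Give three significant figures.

V ≈ 0.831 V

At node B, R3 is in parallel with the load: R3‖R_L = 1.694 kΩ.
Below node A the resistance is R2 + (R3‖R_L) = 8.294 kΩ, so V_A = 12.9 × 8.294/26.29 = 4.069 V.
Then V_B = V_A × (R3‖R_L)/(R2 + R3‖R_L) = 4.069 × 1.694/8.294 = 0.831 V.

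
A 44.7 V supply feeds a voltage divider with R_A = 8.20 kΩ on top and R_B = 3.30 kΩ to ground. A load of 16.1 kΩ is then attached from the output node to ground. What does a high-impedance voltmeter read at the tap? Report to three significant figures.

The load sits in parallel with R_B: R_B‖R_L = (3.30 × 16.1) / (3.30 + 16.1) = 2.739 kΩ.
V_out = 44.7 × 2.739 / (8.20 + 2.739) = 44.7 × 2.739/10.94 = 11.2 V.

V_out ≈ 11.2 V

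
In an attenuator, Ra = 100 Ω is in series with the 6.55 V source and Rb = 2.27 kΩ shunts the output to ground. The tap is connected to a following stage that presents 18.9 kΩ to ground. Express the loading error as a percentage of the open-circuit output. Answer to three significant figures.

The divider's output (Thévenin) resistance is Ra‖Rb = 95.78 Ω.
Fractional drop under load = R_th/(R_th + R_L) = 95.78 / (95.78 + 18900) = 0.005042.
So the output falls by 0.504 %.

0.504 %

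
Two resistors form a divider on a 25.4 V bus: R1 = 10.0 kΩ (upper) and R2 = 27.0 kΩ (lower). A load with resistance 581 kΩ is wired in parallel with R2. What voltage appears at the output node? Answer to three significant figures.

The load sits in parallel with R2: R2‖R_L = (27.0 × 581) / (27.0 + 581) = 25.80 kΩ.
V_out = 25.4 × 25.80 / (10.0 + 25.80) = 25.4 × 25.80/35.80 = 18.3 V.

V_out ≈ 18.3 V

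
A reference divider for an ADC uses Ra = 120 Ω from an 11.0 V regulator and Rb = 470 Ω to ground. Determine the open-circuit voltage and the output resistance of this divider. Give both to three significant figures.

V_th = 8.76 V, R_th = 95.6 Ω

V_th is the open-circuit tap voltage: 11.0 × 470/(120 + 470) = 8.76 V.
With the supply zeroed, Ra and Rb appear in parallel from the tap: R_th = Ra‖Rb = (120 × 470)/590.0 = 95.6 Ω.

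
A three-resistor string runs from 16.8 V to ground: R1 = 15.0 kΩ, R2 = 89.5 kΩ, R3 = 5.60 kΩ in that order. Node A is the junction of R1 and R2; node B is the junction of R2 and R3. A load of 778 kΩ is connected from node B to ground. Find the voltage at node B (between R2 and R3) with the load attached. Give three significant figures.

V ≈ 0.849 V

At node B, R3 is in parallel with the load: R3‖R_L = 5.560 kΩ.
Below node A the resistance is R2 + (R3‖R_L) = 95.06 kΩ, so V_A = 16.8 × 95.06/110.1 = 14.51 V.
Then V_B = V_A × (R3‖R_L)/(R2 + R3‖R_L) = 14.51 × 5.560/95.06 = 0.849 V.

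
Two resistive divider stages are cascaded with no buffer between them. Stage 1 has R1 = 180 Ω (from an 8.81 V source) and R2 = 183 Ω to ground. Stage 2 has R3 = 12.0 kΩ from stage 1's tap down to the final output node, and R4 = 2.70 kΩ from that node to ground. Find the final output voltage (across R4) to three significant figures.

Stage 2 presents R3+R4 = 14700 Ω as a load on stage 1's tap.
Stage 1's lower leg becomes R2‖(R3+R4) = 180.7 Ω, so V_mid = 8.81 × 180.7/360.7 = 4.414 V.
Stage 2 is itself unloaded: V_out = V_mid × R4/(R3+R4) = 4.414 × 2700/14700 = 0.811 V.

V_out ≈ 0.811 V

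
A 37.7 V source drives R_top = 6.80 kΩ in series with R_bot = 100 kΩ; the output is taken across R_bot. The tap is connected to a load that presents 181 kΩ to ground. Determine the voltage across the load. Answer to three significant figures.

V_out ≈ 34.1 V

The load sits in parallel with R_bot: R_bot‖R_L = (100 × 181) / (100 + 181) = 64.41 kΩ.
V_out = 37.7 × 64.41 / (6.80 + 64.41) = 37.7 × 64.41/71.21 = 34.1 V.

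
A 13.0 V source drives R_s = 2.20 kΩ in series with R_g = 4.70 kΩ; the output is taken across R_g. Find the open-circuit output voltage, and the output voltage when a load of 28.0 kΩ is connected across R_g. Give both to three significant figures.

Unloaded: 8.86 V; loaded: 8.41 V

Open-circuit: V = 13.0 × 4.70/(2.20 + 4.70) = 8.86 V.
With the load, R_g becomes R_g‖R_L = 4.024 kΩ, so V = 13.0 × 4.024/6.224 = 8.41 V.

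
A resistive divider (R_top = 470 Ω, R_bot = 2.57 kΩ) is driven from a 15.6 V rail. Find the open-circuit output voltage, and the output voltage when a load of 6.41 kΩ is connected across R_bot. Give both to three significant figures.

Unloaded: 13.2 V; loaded: 12.4 V

Open-circuit: V = 15.6 × 2570/(470 + 2570) = 13.2 V.
With the load, R_bot becomes R_bot‖R_L = 1834 Ω, so V = 15.6 × 1834/2304 = 12.4 V.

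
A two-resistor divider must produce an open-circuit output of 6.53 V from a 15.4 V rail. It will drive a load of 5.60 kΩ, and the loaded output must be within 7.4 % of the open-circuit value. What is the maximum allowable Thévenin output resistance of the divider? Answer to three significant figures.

R_th ≤ 448 Ω

Loading drop = R_th/(R_th + R_L) ≤ 0.0740, so R_th ≤ R_L · ε/(1−ε) = 5.60 kΩ × 0.0740/0.9260 = 448 Ω.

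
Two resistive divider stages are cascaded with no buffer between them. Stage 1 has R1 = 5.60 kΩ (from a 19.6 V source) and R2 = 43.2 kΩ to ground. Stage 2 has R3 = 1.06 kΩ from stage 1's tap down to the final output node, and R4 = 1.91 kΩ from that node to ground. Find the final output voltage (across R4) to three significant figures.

V_out ≈ 4.18 V

Stage 2 presents R3+R4 = 2.970 kΩ as a load on stage 1's tap.
Stage 1's lower leg becomes R2‖(R3+R4) = 2.779 kΩ, so V_mid = 19.6 × 2.779/8.379 = 6.501 V.
Stage 2 is itself unloaded: V_out = V_mid × R4/(R3+R4) = 6.501 × 1.91/2.970 = 4.18 V.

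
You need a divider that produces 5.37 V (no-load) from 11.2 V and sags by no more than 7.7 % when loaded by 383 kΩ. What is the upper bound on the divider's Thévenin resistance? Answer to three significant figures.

Loading drop = R_th/(R_th + R_L) ≤ 0.0770, so R_th ≤ R_L · ε/(1−ε) = 383 kΩ × 0.0770/0.9230 = 32.0 kΩ.

R_th ≤ 32.0 kΩ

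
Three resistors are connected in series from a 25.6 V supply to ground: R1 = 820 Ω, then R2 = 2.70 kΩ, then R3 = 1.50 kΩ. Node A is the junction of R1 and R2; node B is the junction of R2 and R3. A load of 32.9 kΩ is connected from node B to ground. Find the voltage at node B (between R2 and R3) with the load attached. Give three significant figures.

At node B, R3 is in parallel with the load: R3‖R_L = 1435 Ω.
Below node A the resistance is R2 + (R3‖R_L) = 4135 Ω, so V_A = 25.6 × 4135/4955 = 21.36 V.
Then V_B = V_A × (R3‖R_L)/(R2 + R3‖R_L) = 21.36 × 1435/4135 = 7.41 V.

V ≈ 7.41 V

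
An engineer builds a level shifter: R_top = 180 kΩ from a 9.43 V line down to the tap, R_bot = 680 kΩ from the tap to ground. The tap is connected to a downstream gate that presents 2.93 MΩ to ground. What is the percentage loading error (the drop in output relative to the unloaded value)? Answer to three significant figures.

The divider's output (Thévenin) resistance is R_top‖R_bot = 142.3 kΩ.
Fractional drop under load = R_th/(R_th + R_L) = 142.3 / (142.3 + 2930) = 0.04633.
So the output falls by 4.63 %.

4.63 %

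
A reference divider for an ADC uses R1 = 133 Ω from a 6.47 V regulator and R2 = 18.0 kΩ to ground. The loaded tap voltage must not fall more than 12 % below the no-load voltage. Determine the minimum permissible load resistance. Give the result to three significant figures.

Output resistance R_th = R1‖R2 = (133 × 18000)/18130 = 132.0 Ω.
The fractional drop is R_th/(R_th + R_L); requiring this ≤ 0.120 gives R_L ≥ R_th(1/0.120 − 1) = 132.0 × 7.333 = 968 Ω.

R_L(min) ≈ 968 Ω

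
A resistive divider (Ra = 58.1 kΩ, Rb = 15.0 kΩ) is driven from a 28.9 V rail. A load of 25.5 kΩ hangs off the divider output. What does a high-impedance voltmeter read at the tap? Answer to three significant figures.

V_out ≈ 4.04 V

The load sits in parallel with Rb: Rb‖R_L = (15.0 × 25.5) / (15.0 + 25.5) = 9.444 kΩ.
V_out = 28.9 × 9.444 / (58.1 + 9.444) = 28.9 × 9.444/67.54 = 4.04 V.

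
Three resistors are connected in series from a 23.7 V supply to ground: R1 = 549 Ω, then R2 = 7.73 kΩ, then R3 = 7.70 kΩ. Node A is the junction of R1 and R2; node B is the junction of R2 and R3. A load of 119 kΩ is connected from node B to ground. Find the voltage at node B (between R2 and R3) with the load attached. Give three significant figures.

V ≈ 11.1 V

At node B, R3 is in parallel with the load: R3‖R_L = 7232 Ω.
Below node A the resistance is R2 + (R3‖R_L) = 14960 Ω, so V_A = 23.7 × 14960/15510 = 22.86 V.
Then V_B = V_A × (R3‖R_L)/(R2 + R3‖R_L) = 22.86 × 7232/14960 = 11.1 V.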